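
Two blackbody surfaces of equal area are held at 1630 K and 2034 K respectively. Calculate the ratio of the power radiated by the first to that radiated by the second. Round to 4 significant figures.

With equal areas, P₁/P₂ = (T₁/T₂)⁴ = (1630/2034)⁴ = 0.4124.

P₁/P₂ ≈ 0.4124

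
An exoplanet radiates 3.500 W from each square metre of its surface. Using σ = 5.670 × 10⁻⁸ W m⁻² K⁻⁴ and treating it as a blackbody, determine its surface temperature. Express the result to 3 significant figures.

T ≈ 88.6 K

I = σT⁴, so T = (I/σ)^(1/4) = (3.500/(5.670×10⁻⁸))^(1/4) = 88.6 K.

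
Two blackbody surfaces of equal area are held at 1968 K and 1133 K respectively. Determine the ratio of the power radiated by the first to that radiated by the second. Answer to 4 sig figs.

P₁/P₂ ≈ 9.103

With equal areas, P₁/P₂ = (T₁/T₂)⁴ = (1968/1133)⁴ = 9.103.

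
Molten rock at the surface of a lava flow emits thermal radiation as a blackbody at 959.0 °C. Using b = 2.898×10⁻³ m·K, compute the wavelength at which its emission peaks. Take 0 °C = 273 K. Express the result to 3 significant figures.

λ_max ≈ 2.35 μm

T = 959.0 °C + 273 = 1232.0 K.
Wien's displacement law: λ_max = b/T = (2.898×10⁻³ m·K)/(1232.0 K) = 2.352×10⁻⁶ m.
That is 2.35 μm, in the infrared range.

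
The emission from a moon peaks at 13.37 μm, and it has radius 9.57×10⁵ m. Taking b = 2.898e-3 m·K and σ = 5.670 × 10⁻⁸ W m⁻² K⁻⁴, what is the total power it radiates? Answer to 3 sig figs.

Wien's law: T = b/λ_max = 2.898×10⁻³/1.337×10⁻⁵ = 216.754 K.
Surface area A = 4πR² = 4π(9.57×10⁵ m)² = 1.15089×10¹³ m².
Then P = σAT⁴ = 5.670×10⁻⁸×1.15089×10¹³×(216.754)⁴ = 1.44×10¹⁵ W.

P ≈ 1.44×10¹⁵ W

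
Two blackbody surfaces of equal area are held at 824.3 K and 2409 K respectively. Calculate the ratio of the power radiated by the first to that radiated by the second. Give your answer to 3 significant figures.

P₁/P₂ ≈ 0.0137

With equal areas, P₁/P₂ = (T₁/T₂)⁴ = (824.3/2409)⁴ = 0.0137.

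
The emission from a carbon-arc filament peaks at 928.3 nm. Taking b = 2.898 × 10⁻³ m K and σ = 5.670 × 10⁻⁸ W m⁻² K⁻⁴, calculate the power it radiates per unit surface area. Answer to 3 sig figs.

I ≈ 5.39×10⁶ W/m²

Wien's law: T = b/λ_max = 2.898×10⁻³/9.283×10⁻⁷ = 3121.84 K.
Then I = σT⁴ = 5.670×10⁻⁸×(3121.84)⁴ = 5.39×10⁶ W/m².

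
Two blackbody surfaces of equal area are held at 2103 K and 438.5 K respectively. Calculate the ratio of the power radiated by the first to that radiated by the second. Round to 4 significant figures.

P₁/P₂ ≈ 529.0

With equal areas, P₁/P₂ = (T₁/T₂)⁴ = (2103/438.5)⁴ = 529.0.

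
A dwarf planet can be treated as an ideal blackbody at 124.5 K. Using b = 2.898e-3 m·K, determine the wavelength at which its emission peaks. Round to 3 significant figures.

λ_max ≈ 23.3 μm

Wien's displacement law: λ_max = b/T = (2.898×10⁻³ m·K)/(124.5 K) = 2.328×10⁻⁵ m.
That is 23.3 μm, in the infrared range.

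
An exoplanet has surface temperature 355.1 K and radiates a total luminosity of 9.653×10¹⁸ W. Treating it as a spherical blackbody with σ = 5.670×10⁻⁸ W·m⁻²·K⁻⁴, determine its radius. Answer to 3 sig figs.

R ≈ 2.92×10⁷ m

L = 4πR²σT⁴ ⇒ R = √(L/(4πσT⁴)).
σT⁴ = 901.542 W/m², so R = √(9.653×10¹⁸/(4π×901.542)) = 2.92×10⁷ m.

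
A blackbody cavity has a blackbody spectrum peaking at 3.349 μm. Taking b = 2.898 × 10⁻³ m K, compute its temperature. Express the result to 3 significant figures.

T ≈ 865 K

Wien's law gives T = b/λ_max = (2.898×10⁻³ m·K)/(3.349×10⁻⁶ m) = 865 K.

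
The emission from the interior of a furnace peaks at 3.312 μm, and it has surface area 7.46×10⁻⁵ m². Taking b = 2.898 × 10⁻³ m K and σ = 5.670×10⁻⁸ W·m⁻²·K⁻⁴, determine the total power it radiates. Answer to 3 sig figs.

P ≈ 2.48 W

Wien's law: T = b/λ_max = 2.898×10⁻³/3.312×10⁻⁶ = 875.000 K.
Area A = 7.46×10⁻⁵ m².
Then P = σAT⁴ = 5.670×10⁻⁸×7.46×10⁻⁵×(875.000)⁴ = 2.48 W.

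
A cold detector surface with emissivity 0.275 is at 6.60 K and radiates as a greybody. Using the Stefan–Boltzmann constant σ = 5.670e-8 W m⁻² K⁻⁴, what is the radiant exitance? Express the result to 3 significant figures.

I ≈ 2.96×10⁻⁵ W/m²

Stefan–Boltzmann: I = εσT⁴ = 0.275 × 5.670×10⁻⁸ × (6.60)⁴ = 2.96×10⁻⁵ W/m².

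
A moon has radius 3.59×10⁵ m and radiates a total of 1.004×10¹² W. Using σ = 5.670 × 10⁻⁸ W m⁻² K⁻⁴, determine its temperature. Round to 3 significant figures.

Surface area A = 4πR² = 4π(3.59×10⁵ m)² = 1.61957×10¹² m².
P = σAT⁴ ⇒ T = (P/(σA))^(1/4) = (1.004×10¹²/(5.670×10⁻⁸×1.61957×10¹²))^(1/4) = 57.5 K.

T ≈ 57.5 K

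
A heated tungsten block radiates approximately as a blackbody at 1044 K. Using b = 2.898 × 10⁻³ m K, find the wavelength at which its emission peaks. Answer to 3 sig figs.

Wien's displacement law: λ_max = b/T = (2.898×10⁻³ m·K)/(1044 K) = 2.776×10⁻⁶ m.
That is 2.78×10³ nm, in the infrared range.

λ_max ≈ 2.78×10³ nm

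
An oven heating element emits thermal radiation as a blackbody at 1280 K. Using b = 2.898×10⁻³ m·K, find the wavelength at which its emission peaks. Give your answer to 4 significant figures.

Wien's displacement law: λ_max = b/T = (2.898×10⁻³ m·K)/(1280 K) = 2.2641×10⁻⁶ m.
That is 2.264 μm, in the infrared range.

λ_max ≈ 2.264 μm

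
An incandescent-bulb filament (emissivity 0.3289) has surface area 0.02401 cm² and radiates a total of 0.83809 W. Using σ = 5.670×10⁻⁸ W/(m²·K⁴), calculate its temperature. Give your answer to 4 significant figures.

Area A = 0.02401 cm² = 2.401×10⁻⁶ m².
P = εσAT⁴ ⇒ T = (P/(εσA))^(1/4) = (0.83809/(0.3289×5.670×10⁻⁸×2.401×10⁻⁶))^(1/4) = 2080 K.

T ≈ 2080 K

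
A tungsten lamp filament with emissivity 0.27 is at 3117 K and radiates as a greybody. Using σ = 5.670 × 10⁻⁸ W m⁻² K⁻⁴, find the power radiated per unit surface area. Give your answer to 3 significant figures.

I ≈ 1.45×10⁶ W/m²

Stefan–Boltzmann: I = εσT⁴ = 0.27 × 5.670×10⁻⁸ × (3117)⁴ = 1.45×10⁶ W/m².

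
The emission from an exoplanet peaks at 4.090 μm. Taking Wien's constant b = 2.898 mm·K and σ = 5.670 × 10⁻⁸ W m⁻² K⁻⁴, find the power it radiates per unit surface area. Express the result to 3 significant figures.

Wien's law: T = b/λ_max = 2.898×10⁻³/4.090×10⁻⁶ = 708.557 K.
Then I = σT⁴ = 5.670×10⁻⁸×(708.557)⁴ = 1.43×10⁴ W/m².

I ≈ 1.43×10⁴ W/m²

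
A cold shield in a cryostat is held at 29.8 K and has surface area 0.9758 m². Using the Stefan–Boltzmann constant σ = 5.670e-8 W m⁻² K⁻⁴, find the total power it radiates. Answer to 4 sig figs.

Area A = 0.9758 m².
P = σAT⁴ = 5.670×10⁻⁸ × 0.9758 × (29.8)⁴ = 0.04363 W.

P ≈ 0.04363 W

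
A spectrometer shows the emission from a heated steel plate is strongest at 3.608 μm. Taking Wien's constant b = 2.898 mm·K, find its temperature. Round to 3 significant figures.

T ≈ 803 K

Wien's law gives T = b/λ_max = (2.898×10⁻³ m·K)/(3.608×10⁻⁶ m) = 803 K.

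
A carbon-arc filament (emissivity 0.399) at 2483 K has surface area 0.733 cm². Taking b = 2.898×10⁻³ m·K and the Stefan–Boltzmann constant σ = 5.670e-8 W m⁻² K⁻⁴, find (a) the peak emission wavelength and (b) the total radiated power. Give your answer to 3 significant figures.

(a) λ_max = b/T = 2.898×10⁻³/2483 = 1.167×10⁻⁶ m = 1.17×10³ nm.
Area A = 0.733 cm² = 7.33×10⁻⁵ m².
(b) P = εσAT⁴ = 0.399×5.670×10⁻⁸×7.33×10⁻⁵×(2483)⁴ = 63.0 W.

λ_max ≈ 1.17×10³ nm; P ≈ 63.0 W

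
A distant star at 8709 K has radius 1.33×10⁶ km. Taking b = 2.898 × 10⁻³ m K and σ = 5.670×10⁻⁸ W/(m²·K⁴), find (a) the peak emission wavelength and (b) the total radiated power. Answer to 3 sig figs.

(a) λ_max = b/T = 2.898×10⁻³/8709 = 3.328×10⁻⁷ m = 333 nm.
Surface area A = 4πR² = 4π(1.33×10⁹ m)² = 2.22287×10¹⁹ m².
(b) P = σAT⁴ = 5.670×10⁻⁸×2.22287×10¹⁹×(8709)⁴ = 7.25×10²⁷ W.

λ_max ≈ 333 nm; P ≈ 7.25×10²⁷ W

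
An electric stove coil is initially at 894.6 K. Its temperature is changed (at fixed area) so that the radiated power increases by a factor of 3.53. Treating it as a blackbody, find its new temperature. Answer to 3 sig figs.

T₂ ≈ 1.23×10³ K

P ∝ T⁴, so T₂/T₁ = (P₂/P₁)^(1/4) = (3.53)^(1/4) = 1.37070.
T₂ = 894.6 × 1.37070 = 1.23×10³ K.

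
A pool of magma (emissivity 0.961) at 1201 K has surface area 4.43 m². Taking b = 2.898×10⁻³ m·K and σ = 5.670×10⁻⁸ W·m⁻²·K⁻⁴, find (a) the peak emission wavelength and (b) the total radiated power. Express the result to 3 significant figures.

λ_max ≈ 2.41×10³ nm; P ≈ 5.02×10⁵ W

(a) λ_max = b/T = 2.898×10⁻³/1201 = 2.413×10⁻⁶ m = 2.41×10³ nm.
Area A = 4.43 m².
(b) P = εσAT⁴ = 0.961×5.670×10⁻⁸×4.43×(1201)⁴ = 5.02×10⁵ W.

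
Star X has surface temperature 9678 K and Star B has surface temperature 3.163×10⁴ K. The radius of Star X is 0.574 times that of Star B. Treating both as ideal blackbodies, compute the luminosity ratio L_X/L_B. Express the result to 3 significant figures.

L ∝ R²T⁴, so L_X/L_B = (R_X/R_B)²(T_X/T_B)⁴ = (0.574)² × (9678/3.163×10⁴)⁴ = 0.329476 × 8.76487×10⁻³ = 2.89×10⁻³.

L_X/L_B ≈ 2.89×10⁻³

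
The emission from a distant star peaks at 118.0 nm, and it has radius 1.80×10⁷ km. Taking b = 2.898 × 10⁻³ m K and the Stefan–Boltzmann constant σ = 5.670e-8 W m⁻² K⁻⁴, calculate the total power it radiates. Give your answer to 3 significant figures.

Wien's law: T = b/λ_max = 2.898×10⁻³/1.180×10⁻⁷ = 24559.3 K.
Surface area A = 4πR² = 4π(1.80×10¹⁰ m)² = 4.07150×10²¹ m².
Then P = σAT⁴ = 5.670×10⁻⁸×4.07150×10²¹×(24559.3)⁴ = 8.40×10³¹ W.

P ≈ 8.40×10³¹ W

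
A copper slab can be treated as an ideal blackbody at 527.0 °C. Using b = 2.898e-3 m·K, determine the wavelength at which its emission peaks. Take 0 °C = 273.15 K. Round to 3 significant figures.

T = 527.0 °C + 273.15 = 800.15 K.
Wien's displacement law: λ_max = b/T = (2.898×10⁻³ m·K)/(800.15 K) = 3.622×10⁻⁶ m.
That is 3.62 μm, in the infrared range.

λ_max ≈ 3.62 μm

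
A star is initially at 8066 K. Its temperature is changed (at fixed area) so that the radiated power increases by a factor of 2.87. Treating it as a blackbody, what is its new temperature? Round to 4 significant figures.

T₂ ≈ 1.050×10⁴ K

P ∝ T⁴, so T₂/T₁ = (P₂/P₁)^(1/4) = (2.87)^(1/4) = 1.30158.
T₂ = 8066 × 1.30158 = 1.050×10⁴ K.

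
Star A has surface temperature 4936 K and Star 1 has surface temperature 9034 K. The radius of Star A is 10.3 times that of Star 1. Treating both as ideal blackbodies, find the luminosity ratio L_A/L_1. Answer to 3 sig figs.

L_A/L_1 ≈ 9.45

L ∝ R²T⁴, so L_A/L_1 = (R_A/R_1)²(T_A/T_1)⁴ = (10.3)² × (4936/9034)⁴ = 106.09 × 0.0891210 = 9.45.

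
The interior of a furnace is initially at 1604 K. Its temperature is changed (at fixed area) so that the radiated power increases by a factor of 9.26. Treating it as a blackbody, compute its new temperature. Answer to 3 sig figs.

P ∝ T⁴, so T₂/T₁ = (P₂/P₁)^(1/4) = (9.26)^(1/4) = 1.74443.
T₂ = 1604 × 1.74443 = 2.80×10³ K.

T₂ ≈ 2.80×10³ K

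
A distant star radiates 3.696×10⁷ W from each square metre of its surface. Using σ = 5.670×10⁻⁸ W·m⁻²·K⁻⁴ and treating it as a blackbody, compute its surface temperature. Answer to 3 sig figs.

I = σT⁴, so T = (I/σ)^(1/4) = (3.696×10⁷/(5.670×10⁻⁸))^(1/4) = 5.05×10³ K.

T ≈ 5.05×10³ K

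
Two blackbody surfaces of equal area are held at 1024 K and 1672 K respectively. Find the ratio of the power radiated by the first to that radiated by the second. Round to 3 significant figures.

With equal areas, P₁/P₂ = (T₁/T₂)⁴ = (1024/1672)⁴ = 0.141.

P₁/P₂ ≈ 0.141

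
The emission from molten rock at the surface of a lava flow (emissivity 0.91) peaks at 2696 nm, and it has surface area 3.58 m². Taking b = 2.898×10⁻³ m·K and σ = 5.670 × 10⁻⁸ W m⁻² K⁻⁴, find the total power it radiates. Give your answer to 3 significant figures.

Wien's law: T = b/λ_max = 2.898×10⁻³/2.696×10⁻⁶ = 1074.93 K.
Area A = 3.58 m².
Then P = εσAT⁴ = 0.91×5.670×10⁻⁸×3.58×(1074.93)⁴ = 2.47×10⁵ W.

P ≈ 2.47×10⁵ W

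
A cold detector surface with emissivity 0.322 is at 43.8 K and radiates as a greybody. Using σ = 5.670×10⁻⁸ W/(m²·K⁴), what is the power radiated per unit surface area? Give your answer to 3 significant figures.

Stefan–Boltzmann: I = εσT⁴ = 0.322 × 5.670×10⁻⁸ × (43.8)⁴ = 0.0672 W/m².

I ≈ 0.0672 W/m²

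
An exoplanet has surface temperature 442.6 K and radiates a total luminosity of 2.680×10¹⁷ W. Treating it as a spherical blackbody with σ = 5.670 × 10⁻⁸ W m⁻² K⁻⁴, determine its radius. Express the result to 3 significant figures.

R ≈ 3.13×10⁶ m

L = 4πR²σT⁴ ⇒ R = √(L/(4πσT⁴)).
σT⁴ = 2175.85 W/m², so R = √(2.680×10¹⁷/(4π×2175.85)) = 3.13×10⁶ m.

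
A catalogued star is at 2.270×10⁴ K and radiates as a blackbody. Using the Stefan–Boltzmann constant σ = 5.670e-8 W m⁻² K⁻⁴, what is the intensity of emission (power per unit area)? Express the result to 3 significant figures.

I ≈ 1.51×10¹⁰ W/m²

Stefan–Boltzmann: I = σT⁴ = 5.670×10⁻⁸ × (2.270×10⁴)⁴ = 1.51×10¹⁰ W/m².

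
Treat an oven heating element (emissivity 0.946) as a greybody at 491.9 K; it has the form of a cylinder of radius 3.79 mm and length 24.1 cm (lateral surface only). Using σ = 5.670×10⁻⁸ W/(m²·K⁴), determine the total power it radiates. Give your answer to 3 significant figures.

Lateral area A = 2πrL = 2π×3.79×10⁻³×0.241 = 5.73900×10⁻³ m².
P = εσAT⁴ = 0.946 × 5.670×10⁻⁸ × 5.73900×10⁻³ × (491.9)⁴ = 18.0 W.

P ≈ 18.0 W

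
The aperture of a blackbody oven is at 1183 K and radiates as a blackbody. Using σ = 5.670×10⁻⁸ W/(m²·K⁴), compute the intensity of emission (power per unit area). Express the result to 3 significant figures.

I ≈ 1.11×10⁵ W/m²

Stefan–Boltzmann: I = σT⁴ = 5.670×10⁻⁸ × (1183)⁴ = 1.11×10⁵ W/m².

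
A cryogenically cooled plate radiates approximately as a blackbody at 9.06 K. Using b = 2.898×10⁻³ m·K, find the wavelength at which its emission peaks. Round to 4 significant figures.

Wien's displacement law: λ_max = b/T = (2.898×10⁻³ m·K)/(9.06 K) = 3.1987×10⁻⁴ m.
That is 0.3199 mm, in the infrared range.

λ_max ≈ 0.3199 mm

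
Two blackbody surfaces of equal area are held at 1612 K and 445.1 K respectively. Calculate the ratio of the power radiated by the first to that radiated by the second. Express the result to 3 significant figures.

P₁/P₂ ≈ 172

With equal areas, P₁/P₂ = (T₁/T₂)⁴ = (1612/445.1)⁴ = 172.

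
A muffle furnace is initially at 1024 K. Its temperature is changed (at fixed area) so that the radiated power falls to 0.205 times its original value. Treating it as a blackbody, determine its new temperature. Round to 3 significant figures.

T₂ ≈ 689 K

P ∝ T⁴, so T₂/T₁ = (P₂/P₁)^(1/4) = (0.205)^(1/4) = 0.672881.
T₂ = 1024 × 0.672881 = 689 K.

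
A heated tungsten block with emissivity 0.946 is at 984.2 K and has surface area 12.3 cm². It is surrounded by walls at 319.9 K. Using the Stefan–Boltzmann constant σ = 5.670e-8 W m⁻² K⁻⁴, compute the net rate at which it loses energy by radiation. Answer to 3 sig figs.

Net loss ≈ 61.2 W

Area A = 12.3 cm² = 1.23×10⁻³ m².
Net radiated power P_net = εσA(T⁴ − T₀⁴) = 0.946×5.670×10⁻⁸×1.23×10⁻³×(984.2⁴ − 319.9⁴).
T⁴ − T₀⁴ = 9.38282×10¹¹ − 1.04727×10¹⁰ = 9.27809×10¹¹ K⁴, so P_net = 61.2 W.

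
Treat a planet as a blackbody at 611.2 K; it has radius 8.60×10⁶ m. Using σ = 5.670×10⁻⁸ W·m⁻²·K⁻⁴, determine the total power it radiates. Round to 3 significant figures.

Surface area A = 4πR² = 4π(8.60×10⁶ m)² = 9.29409×10¹⁴ m².
P = σAT⁴ = 5.670×10⁻⁸ × 9.29409×10¹⁴ × (611.2)⁴ = 7.35×10¹⁸ W.

P ≈ 7.35×10¹⁸ W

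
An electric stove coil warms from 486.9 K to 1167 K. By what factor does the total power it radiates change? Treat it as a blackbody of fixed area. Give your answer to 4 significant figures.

P ∝ T⁴, so P₂/P₁ = (T₂/T₁)⁴ = (1167/486.9)⁴ = (2.39680)⁴ = 33.00.

P₂/P₁ ≈ 33.00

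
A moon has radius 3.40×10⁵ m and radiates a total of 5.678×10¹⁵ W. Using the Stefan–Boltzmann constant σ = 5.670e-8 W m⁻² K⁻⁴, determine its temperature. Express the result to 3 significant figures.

Surface area A = 4πR² = 4π(3.40×10⁵ m)² = 1.45267×10¹² m².
P = σAT⁴ ⇒ T = (P/(σA))^(1/4) = (5.678×10¹⁵/(5.670×10⁻⁸×1.45267×10¹²))^(1/4) = 512 K.

T ≈ 512 K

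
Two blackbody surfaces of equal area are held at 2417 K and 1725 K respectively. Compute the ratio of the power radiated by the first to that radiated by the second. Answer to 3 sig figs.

P₁/P₂ ≈ 3.85

With equal areas, P₁/P₂ = (T₁/T₂)⁴ = (2417/1725)⁴ = 3.85.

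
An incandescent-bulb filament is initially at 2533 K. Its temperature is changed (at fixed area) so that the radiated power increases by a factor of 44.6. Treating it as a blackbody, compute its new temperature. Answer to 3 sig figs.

P ∝ T⁴, so T₂/T₁ = (P₂/P₁)^(1/4) = (44.6)^(1/4) = 2.58425.
T₂ = 2533 × 2.58425 = 6.55×10³ K.

T₂ ≈ 6.55×10³ K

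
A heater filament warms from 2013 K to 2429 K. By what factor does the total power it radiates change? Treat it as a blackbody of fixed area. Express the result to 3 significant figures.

P ∝ T⁴, so P₂/P₁ = (T₂/T₁)⁴ = (2429/2013)⁴ = (1.20666)⁴ = 2.12.

P₂/P₁ ≈ 2.12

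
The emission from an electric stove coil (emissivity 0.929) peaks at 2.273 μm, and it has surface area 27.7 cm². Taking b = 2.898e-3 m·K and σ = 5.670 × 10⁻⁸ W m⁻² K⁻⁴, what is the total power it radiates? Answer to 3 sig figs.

Wien's law: T = b/λ_max = 2.898×10⁻³/2.273×10⁻⁶ = 1274.97 K.
Area A = 27.7 cm² = 2.77×10⁻³ m².
Then P = εσAT⁴ = 0.929×5.670×10⁻⁸×2.77×10⁻³×(1274.97)⁴ = 386 W.

P ≈ 386 W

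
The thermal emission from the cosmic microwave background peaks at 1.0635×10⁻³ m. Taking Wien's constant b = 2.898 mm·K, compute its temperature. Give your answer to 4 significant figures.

Wien's law gives T = b/λ_max = (2.898×10⁻³ m·K)/(1.0635×10⁻³ m) = 2.725 K.

T ≈ 2.725 K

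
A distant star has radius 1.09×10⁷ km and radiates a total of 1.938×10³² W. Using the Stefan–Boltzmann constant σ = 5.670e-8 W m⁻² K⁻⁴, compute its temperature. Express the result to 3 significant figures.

Surface area A = 4πR² = 4π(1.09×10¹⁰ m)² = 1.49301×10²¹ m².
P = σAT⁴ ⇒ T = (P/(σA))^(1/4) = (1.938×10³²/(5.670×10⁻⁸×1.49301×10²¹))^(1/4) = 3.89×10⁴ K.

T ≈ 3.89×10⁴ K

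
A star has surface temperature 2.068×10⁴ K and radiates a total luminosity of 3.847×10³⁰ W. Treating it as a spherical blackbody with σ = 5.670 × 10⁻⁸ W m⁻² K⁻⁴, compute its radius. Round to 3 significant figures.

L = 4πR²σT⁴ ⇒ R = √(L/(4πσT⁴)).
σT⁴ = 1.03702×10¹⁰ W/m², so R = √(3.847×10³⁰/(4π×1.03702×10¹⁰)) = 5.43×10⁹ m.

R ≈ 5.43×10⁹ m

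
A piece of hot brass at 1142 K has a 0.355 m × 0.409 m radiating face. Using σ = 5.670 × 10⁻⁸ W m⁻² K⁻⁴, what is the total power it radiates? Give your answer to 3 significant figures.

Area A = 0.355 × 0.409 = 0.145195 m².
P = σAT⁴ = 5.670×10⁻⁸ × 0.145195 × (1142)⁴ = 1.40×10⁴ W.

P ≈ 1.40×10⁴ W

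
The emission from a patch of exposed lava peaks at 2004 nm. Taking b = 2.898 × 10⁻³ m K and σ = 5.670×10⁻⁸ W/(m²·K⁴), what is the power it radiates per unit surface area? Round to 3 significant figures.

Wien's law: T = b/λ_max = 2.898×10⁻³/2.004×10⁻⁶ = 1446.11 K.
Then I = σT⁴ = 5.670×10⁻⁸×(1446.11)⁴ = 2.48×10⁵ W/m².

I ≈ 2.48×10⁵ W/m²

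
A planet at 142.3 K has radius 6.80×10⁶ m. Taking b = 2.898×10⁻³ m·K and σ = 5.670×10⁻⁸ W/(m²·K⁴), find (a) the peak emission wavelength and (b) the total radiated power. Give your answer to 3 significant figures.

(a) λ_max = b/T = 2.898×10⁻³/142.3 = 2.037×10⁻⁵ m = 20.4 μm.
Surface area A = 4πR² = 4π(6.80×10⁶ m)² = 5.81069×10¹⁴ m².
(b) P = σAT⁴ = 5.670×10⁻⁸×5.81069×10¹⁴×(142.3)⁴ = 1.35×10¹⁶ W.

λ_max ≈ 20.4 μm; P ≈ 1.35×10¹⁶ W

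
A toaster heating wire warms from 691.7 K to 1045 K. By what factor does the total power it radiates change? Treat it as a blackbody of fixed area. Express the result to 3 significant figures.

P ∝ T⁴, so P₂/P₁ = (T₂/T₁)⁴ = (1045/691.7)⁴ = (1.51077)⁴ = 5.21.

P₂/P₁ ≈ 5.21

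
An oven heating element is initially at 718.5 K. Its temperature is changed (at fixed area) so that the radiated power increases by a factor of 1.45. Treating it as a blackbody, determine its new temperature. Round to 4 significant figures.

T₂ ≈ 788.4 K

P ∝ T⁴, so T₂/T₁ = (P₂/P₁)^(1/4) = (1.45)^(1/4) = 1.09734.
T₂ = 718.5 × 1.09734 = 788.4 K.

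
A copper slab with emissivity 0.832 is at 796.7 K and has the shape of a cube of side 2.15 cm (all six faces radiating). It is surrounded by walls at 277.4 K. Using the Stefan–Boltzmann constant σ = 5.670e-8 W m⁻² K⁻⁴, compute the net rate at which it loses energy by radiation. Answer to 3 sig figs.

Net loss ≈ 51.9 W

Area A = 6s² = 6×(0.0215 m)² = 2.7735×10⁻³ m².
Net radiated power P_net = εσA(T⁴ − T₀⁴) = 0.832×5.670×10⁻⁸×2.7735×10⁻³×(796.7⁴ − 277.4⁴).
T⁴ − T₀⁴ = 4.02883×10¹¹ − 5.92142×10⁹ = 3.96962×10¹¹ K⁴, so P_net = 51.9 W.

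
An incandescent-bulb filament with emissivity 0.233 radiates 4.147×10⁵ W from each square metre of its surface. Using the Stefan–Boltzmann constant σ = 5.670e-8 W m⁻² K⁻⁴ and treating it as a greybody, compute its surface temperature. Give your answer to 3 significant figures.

I = εσT⁴, so T = (I/εσ)^(1/4) = (4.147×10⁵/(0.233×5.670×10⁻⁸))^(1/4) = 2.37×10³ K.

T ≈ 2.37×10³ K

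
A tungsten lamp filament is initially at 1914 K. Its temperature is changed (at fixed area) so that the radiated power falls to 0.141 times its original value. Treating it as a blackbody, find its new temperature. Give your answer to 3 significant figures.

T₂ ≈ 1.17×10³ K

P ∝ T⁴, so T₂/T₁ = (P₂/P₁)^(1/4) = (0.141)^(1/4) = 0.612780.
T₂ = 1914 × 0.612780 = 1.17×10³ K.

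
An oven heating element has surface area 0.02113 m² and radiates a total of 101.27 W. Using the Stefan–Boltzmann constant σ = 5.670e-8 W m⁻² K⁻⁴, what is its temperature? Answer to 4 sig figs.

T ≈ 539.2 K

Area A = 0.02113 m².
P = σAT⁴ ⇒ T = (P/(σA))^(1/4) = (101.27/(5.670×10⁻⁸×0.02113))^(1/4) = 539.2 K.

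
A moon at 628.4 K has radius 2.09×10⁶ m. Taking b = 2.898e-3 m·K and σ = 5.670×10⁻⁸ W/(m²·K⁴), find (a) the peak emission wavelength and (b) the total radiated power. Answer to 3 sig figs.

(a) λ_max = b/T = 2.898×10⁻³/628.4 = 4.612×10⁻⁶ m = 4.61 μm.
Surface area A = 4πR² = 4π(2.09×10⁶ m)² = 5.48912×10¹³ m².
(b) P = σAT⁴ = 5.670×10⁻⁸×5.48912×10¹³×(628.4)⁴ = 4.85×10¹⁷ W.

λ_max ≈ 4.61 μm; P ≈ 4.85×10¹⁷ W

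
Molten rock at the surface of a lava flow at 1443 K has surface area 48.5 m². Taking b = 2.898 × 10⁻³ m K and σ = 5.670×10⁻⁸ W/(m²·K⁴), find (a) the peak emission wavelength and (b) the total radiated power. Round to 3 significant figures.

(a) λ_max = b/T = 2.898×10⁻³/1443 = 2.008×10⁻⁶ m = 2.01×10³ nm.
Area A = 48.5 m².
(b) P = σAT⁴ = 5.670×10⁻⁸×48.5×(1443)⁴ = 1.19×10⁷ W.

λ_max ≈ 2.01×10³ nm; P ≈ 1.19×10⁷ W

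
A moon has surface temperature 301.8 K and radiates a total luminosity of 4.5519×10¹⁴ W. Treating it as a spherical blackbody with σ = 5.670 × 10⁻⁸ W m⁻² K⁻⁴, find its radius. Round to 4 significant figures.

L = 4πR²σT⁴ ⇒ R = √(L/(4πσT⁴)).
σT⁴ = 470.392 W/m², so R = √(4.5519×10¹⁴/(4π×470.392)) = 2.775×10⁵ m.

R ≈ 2.775×10⁵ m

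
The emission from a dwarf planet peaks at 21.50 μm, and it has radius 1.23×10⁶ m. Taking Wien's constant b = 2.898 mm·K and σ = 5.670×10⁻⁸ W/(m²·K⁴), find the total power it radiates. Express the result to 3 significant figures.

Wien's law: T = b/λ_max = 2.898×10⁻³/2.150×10⁻⁵ = 134.791 K.
Surface area A = 4πR² = 4π(1.23×10⁶ m)² = 1.90117×10¹³ m².
Then P = σAT⁴ = 5.670×10⁻⁸×1.90117×10¹³×(134.791)⁴ = 3.56×10¹⁴ W.

P ≈ 3.56×10¹⁴ W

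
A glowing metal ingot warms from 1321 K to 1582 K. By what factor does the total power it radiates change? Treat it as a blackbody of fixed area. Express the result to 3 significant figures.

P₂/P₁ ≈ 2.06

P ∝ T⁴, so P₂/P₁ = (T₂/T₁)⁴ = (1582/1321)⁴ = (1.19758)⁴ = 2.06.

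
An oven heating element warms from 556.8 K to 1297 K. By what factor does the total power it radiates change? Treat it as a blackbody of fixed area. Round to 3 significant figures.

P ∝ T⁴, so P₂/P₁ = (T₂/T₁)⁴ = (1297/556.8)⁴ = (2.32938)⁴ = 29.4.

P₂/P₁ ≈ 29.4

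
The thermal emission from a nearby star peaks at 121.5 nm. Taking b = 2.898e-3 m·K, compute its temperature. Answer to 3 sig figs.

Wien's law gives T = b/λ_max = (2.898×10⁻³ m·K)/(1.215×10⁻⁷ m) = 2.39×10⁴ K.

T ≈ 2.39×10⁴ K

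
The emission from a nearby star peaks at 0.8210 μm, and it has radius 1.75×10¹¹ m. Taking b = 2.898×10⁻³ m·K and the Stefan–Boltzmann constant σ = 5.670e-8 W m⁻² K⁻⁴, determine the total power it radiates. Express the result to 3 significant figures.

Wien's law: T = b/λ_max = 2.898×10⁻³/8.210×10⁻⁷ = 3529.84 K.
Surface area A = 4πR² = 4π(1.75×10¹¹ m)² = 3.84845×10²³ m².
Then P = σAT⁴ = 5.670×10⁻⁸×3.84845×10²³×(3529.84)⁴ = 3.39×10³⁰ W.

P ≈ 3.39×10³⁰ W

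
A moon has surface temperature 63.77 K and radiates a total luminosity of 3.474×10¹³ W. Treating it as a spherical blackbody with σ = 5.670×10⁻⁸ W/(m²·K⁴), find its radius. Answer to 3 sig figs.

R ≈ 1.72×10⁶ m

L = 4πR²σT⁴ ⇒ R = √(L/(4πσT⁴)).
σT⁴ = 0.937667 W/m², so R = √(3.474×10¹³/(4π×0.937667)) = 1.72×10⁶ m.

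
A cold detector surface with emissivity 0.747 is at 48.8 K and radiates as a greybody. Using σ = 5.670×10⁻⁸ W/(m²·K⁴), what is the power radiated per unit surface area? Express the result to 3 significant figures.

I ≈ 0.240 W/m²

Stefan–Boltzmann: I = εσT⁴ = 0.747 × 5.670×10⁻⁸ × (48.8)⁴ = 0.240 W/m².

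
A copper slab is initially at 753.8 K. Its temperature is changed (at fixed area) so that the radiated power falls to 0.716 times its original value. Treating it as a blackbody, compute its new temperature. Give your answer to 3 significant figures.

T₂ ≈ 693 K

P ∝ T⁴, so T₂/T₁ = (P₂/P₁)^(1/4) = (0.716)^(1/4) = 0.919874.
T₂ = 753.8 × 0.919874 = 693 K.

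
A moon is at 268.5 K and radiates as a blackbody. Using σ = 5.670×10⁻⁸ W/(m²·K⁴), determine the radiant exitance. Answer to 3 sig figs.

Stefan–Boltzmann: I = σT⁴ = 5.670×10⁻⁸ × (268.5)⁴ = 295 W/m².

I ≈ 295 W/m²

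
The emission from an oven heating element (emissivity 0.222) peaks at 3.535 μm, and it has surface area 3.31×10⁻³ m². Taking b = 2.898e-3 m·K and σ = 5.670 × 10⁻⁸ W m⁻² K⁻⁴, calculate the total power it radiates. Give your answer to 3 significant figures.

Wien's law: T = b/λ_max = 2.898×10⁻³/3.535×10⁻⁶ = 819.802 K.
Area A = 3.31×10⁻³ m².
Then P = εσAT⁴ = 0.222×5.670×10⁻⁸×3.31×10⁻³×(819.802)⁴ = 18.8 W.

P ≈ 18.8 W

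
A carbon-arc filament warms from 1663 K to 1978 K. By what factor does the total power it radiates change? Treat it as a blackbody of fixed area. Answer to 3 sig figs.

P ∝ T⁴, so P₂/P₁ = (T₂/T₁)⁴ = (1978/1663)⁴ = (1.18942)⁴ = 2.00.

P₂/P₁ ≈ 2.00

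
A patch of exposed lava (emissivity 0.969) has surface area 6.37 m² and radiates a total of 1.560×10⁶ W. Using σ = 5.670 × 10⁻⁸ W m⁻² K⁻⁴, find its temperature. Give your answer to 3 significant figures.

T ≈ 1.45×10³ K

Area A = 6.37 m².
P = εσAT⁴ ⇒ T = (P/(εσA))^(1/4) = (1.560×10⁶/(0.969×5.670×10⁻⁸×6.37))^(1/4) = 1.45×10³ K.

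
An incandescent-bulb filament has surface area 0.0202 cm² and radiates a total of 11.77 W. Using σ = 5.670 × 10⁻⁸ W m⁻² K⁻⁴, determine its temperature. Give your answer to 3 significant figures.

T ≈ 3.18×10³ K

Area A = 0.0202 cm² = 2.02×10⁻⁶ m².
P = σAT⁴ ⇒ T = (P/(σA))^(1/4) = (11.77/(5.670×10⁻⁸×2.02×10⁻⁶))^(1/4) = 3.18×10³ K.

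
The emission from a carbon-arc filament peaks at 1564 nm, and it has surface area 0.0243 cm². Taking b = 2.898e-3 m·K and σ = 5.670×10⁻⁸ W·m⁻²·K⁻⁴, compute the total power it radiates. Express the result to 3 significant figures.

Wien's law: T = b/λ_max = 2.898×10⁻³/1.564×10⁻⁶ = 1852.94 K.
Area A = 0.0243 cm² = 2.43×10⁻⁶ m².
Then P = σAT⁴ = 5.670×10⁻⁸×2.43×10⁻⁶×(1852.94)⁴ = 1.62 W.

P ≈ 1.62 W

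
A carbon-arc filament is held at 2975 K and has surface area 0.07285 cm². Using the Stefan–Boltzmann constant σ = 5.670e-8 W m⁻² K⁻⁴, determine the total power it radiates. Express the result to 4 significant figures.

Area A = 0.07285 cm² = 7.285×10⁻⁶ m².
P = σAT⁴ = 5.670×10⁻⁸ × 7.285×10⁻⁶ × (2975)⁴ = 32.36 W.

P ≈ 32.36 W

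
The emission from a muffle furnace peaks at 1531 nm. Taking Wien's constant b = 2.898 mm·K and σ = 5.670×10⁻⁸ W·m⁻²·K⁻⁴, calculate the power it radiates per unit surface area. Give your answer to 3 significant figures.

I ≈ 7.28×10⁵ W/m²

Wien's law: T = b/λ_max = 2.898×10⁻³/1.531×10⁻⁶ = 1892.88 K.
Then I = σT⁴ = 5.670×10⁻⁸×(1892.88)⁴ = 7.28×10⁵ W/m².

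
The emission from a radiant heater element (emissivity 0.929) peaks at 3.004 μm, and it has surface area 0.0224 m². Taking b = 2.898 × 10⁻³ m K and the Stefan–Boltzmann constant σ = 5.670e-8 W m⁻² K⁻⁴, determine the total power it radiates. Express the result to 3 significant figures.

P ≈ 1.02×10³ W

Wien's law: T = b/λ_max = 2.898×10⁻³/3.004×10⁻⁶ = 964.714 K.
Area A = 0.0224 m².
Then P = εσAT⁴ = 0.929×5.670×10⁻⁸×0.0224×(964.714)⁴ = 1.02×10³ W.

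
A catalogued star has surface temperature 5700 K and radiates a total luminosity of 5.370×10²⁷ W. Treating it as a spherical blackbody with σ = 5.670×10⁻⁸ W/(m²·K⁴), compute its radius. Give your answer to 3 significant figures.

R ≈ 2.67×10⁹ m

L = 4πR²σT⁴ ⇒ R = √(L/(4πσT⁴)).
σT⁴ = 5.98525×10⁷ W/m², so R = √(5.370×10²⁷/(4π×5.98525×10⁷)) = 2.67×10⁹ m.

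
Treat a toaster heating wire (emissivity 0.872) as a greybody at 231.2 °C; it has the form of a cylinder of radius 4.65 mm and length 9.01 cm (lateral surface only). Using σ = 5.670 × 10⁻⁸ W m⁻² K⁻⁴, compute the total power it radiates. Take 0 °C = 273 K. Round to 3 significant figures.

T = 231.2 °C + 273 = 504.2 K.
Lateral area A = 2πrL = 2π×4.65×10⁻³×0.0901 = 2.63243×10⁻³ m².
P = εσAT⁴ = 0.872 × 5.670×10⁻⁸ × 2.63243×10⁻³ × (504.2)⁴ = 8.41 W.

P ≈ 8.41 W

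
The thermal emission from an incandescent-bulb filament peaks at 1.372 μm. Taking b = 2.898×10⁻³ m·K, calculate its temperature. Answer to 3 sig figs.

Wien's law gives T = b/λ_max = (2.898×10⁻³ m·K)/(1.372×10⁻⁶ m) = 2.11×10³ K.

T ≈ 2.11×10³ K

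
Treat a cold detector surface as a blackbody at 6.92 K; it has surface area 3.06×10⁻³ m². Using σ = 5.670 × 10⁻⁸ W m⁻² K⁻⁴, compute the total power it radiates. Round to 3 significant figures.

P ≈ 3.98×10⁻⁷ W

Area A = 3.06×10⁻³ m².
P = σAT⁴ = 5.670×10⁻⁸ × 3.06×10⁻³ × (6.92)⁴ = 3.98×10⁻⁷ W.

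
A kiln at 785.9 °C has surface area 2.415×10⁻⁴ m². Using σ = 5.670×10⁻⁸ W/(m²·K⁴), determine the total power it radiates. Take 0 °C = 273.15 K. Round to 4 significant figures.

P ≈ 17.23 W

T = 785.9 °C + 273.15 = 1059.05 K.
Area A = 2.415×10⁻⁴ m².
P = σAT⁴ = 5.670×10⁻⁸ × 2.415×10⁻⁴ × (1059.05)⁴ = 17.23 W.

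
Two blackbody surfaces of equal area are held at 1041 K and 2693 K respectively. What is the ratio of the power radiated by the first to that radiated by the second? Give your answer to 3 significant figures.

P₁/P₂ ≈ 0.0223

With equal areas, P₁/P₂ = (T₁/T₂)⁴ = (1041/2693)⁴ = 0.0223.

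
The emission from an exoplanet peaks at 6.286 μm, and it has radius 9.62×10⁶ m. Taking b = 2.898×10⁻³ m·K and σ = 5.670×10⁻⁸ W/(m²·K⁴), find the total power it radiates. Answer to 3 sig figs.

P ≈ 2.98×10¹⁸ W

Wien's law: T = b/λ_max = 2.898×10⁻³/6.286×10⁻⁶ = 461.024 K.
Surface area A = 4πR² = 4π(9.62×10⁶ m)² = 1.16295×10¹⁵ m².
Then P = σAT⁴ = 5.670×10⁻⁸×1.16295×10¹⁵×(461.024)⁴ = 2.98×10¹⁸ W.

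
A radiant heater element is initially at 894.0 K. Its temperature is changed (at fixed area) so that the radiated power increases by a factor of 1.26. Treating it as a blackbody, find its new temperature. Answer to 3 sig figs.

T₂ ≈ 947 K

P ∝ T⁴, so T₂/T₁ = (P₂/P₁)^(1/4) = (1.26)^(1/4) = 1.05948.
T₂ = 894.0 × 1.05948 = 947 K.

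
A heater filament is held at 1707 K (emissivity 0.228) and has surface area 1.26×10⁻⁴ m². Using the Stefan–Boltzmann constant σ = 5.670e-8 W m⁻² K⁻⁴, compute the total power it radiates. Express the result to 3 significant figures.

P ≈ 13.8 W

Area A = 1.26×10⁻⁴ m².
P = εσAT⁴ = 0.228 × 5.670×10⁻⁸ × 1.26×10⁻⁴ × (1707)⁴ = 13.8 W.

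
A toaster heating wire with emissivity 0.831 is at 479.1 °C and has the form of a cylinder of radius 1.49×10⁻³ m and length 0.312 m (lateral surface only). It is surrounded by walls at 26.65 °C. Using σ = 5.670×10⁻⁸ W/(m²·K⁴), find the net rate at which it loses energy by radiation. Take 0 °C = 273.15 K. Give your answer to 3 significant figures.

T = 479.1 °C + 273.15 = 752.25 K.
Surroundings: T = 26.65 °C + 273.15 = 299.80 K.
Lateral area A = 2πrL = 2π×1.49×10⁻³×0.312 = 2.92093×10⁻³ m².
Net radiated power P_net = εσA(T⁴ − T₀⁴) = 0.831×5.670×10⁻⁸×2.92093×10⁻³×(752.25⁴ − 299.80⁴).
T⁴ − T₀⁴ = 3.20220×10¹¹ − 8.07842×10⁹ = 3.12142×10¹¹ K⁴, so P_net = 43.0 W.

Net loss ≈ 43.0 W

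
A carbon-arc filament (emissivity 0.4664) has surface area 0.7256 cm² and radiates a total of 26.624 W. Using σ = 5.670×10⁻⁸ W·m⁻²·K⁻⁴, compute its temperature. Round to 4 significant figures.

T ≈ 1930 K

Area A = 0.7256 cm² = 7.256×10⁻⁵ m².
P = εσAT⁴ ⇒ T = (P/(εσA))^(1/4) = (26.624/(0.4664×5.670×10⁻⁸×7.256×10⁻⁵))^(1/4) = 1930 K.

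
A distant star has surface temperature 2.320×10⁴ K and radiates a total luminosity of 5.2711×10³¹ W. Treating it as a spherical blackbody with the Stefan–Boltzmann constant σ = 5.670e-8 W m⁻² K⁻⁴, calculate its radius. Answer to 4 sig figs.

R ≈ 1.598×10¹⁰ m

L = 4πR²σT⁴ ⇒ R = √(L/(4πσT⁴)).
σT⁴ = 1.64261×10¹⁰ W/m², so R = √(5.2711×10³¹/(4π×1.64261×10¹⁰)) = 1.598×10¹⁰ m.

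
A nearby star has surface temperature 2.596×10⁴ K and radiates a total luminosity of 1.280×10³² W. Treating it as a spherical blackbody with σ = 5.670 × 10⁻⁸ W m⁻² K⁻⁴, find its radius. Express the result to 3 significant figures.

L = 4πR²σT⁴ ⇒ R = √(L/(4πσT⁴)).
σT⁴ = 2.57515×10¹⁰ W/m², so R = √(1.280×10³²/(4π×2.57515×10¹⁰)) = 1.99×10¹⁰ m.

R ≈ 1.99×10¹⁰ m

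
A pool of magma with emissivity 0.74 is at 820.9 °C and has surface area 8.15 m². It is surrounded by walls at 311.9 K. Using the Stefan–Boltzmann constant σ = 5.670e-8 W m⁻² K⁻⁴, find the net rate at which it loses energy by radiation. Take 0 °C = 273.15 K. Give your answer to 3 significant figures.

T = 820.9 °C + 273.15 = 1094.05 K.
Area A = 8.15 m².
Net radiated power P_net = εσA(T⁴ − T₀⁴) = 0.74×5.670×10⁻⁸×8.15×(1094.05⁴ − 311.9⁴).
T⁴ − T₀⁴ = 1.43268×10¹² − 9.46371×10⁹ = 1.42322×10¹² K⁴, so P_net = 4.87×10⁵ W.

Net loss ≈ 4.87×10⁵ W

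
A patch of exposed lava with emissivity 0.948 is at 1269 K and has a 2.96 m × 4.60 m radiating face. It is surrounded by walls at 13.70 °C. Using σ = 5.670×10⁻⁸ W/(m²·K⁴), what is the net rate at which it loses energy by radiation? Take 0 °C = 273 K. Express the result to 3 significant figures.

Net loss ≈ 1.89×10⁶ W

Surroundings: T = 13.70 °C + 273 = 286.70 K.
Area A = 2.96 × 4.60 = 13.616 m².
Net radiated power P_net = εσA(T⁴ − T₀⁴) = 0.948×5.670×10⁻⁸×13.616×(1269⁴ − 286.70⁴).
T⁴ − T₀⁴ = 2.59326×10¹² − 6.75633×10⁹ = 2.58650×10¹² K⁴, so P_net = 1.89×10⁶ W.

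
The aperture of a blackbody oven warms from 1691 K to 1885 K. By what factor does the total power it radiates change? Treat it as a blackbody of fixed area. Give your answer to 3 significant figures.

P₂/P₁ ≈ 1.54

P ∝ T⁴, so P₂/P₁ = (T₂/T₁)⁴ = (1885/1691)⁴ = (1.11473)⁴ = 1.54.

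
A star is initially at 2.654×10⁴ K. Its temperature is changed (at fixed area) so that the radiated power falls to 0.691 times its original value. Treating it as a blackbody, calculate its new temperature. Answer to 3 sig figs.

T₂ ≈ 2.42×10⁴ K

P ∝ T⁴, so T₂/T₁ = (P₂/P₁)^(1/4) = (0.691)^(1/4) = 0.911737.
T₂ = 2.654×10⁴ × 0.911737 = 2.42×10⁴ K.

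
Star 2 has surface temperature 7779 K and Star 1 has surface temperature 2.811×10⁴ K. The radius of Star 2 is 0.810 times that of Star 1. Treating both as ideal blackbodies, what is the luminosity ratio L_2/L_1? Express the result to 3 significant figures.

L ∝ R²T⁴, so L_2/L_1 = (R_2/R_1)²(T_2/T_1)⁴ = (0.810)² × (7779/2.811×10⁴)⁴ = 0.6561 × 5.86478×10⁻³ = 3.85×10⁻³.

L_2/L_1 ≈ 3.85×10⁻³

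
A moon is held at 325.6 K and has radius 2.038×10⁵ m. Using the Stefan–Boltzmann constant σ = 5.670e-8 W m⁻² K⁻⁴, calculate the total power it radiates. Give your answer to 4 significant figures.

Surface area A = 4πR² = 4π(2.038×10⁵ m)² = 5.21937×10¹¹ m².
P = σAT⁴ = 5.670×10⁻⁸ × 5.21937×10¹¹ × (325.6)⁴ = 3.326×10¹⁴ W.

P ≈ 3.326×10¹⁴ W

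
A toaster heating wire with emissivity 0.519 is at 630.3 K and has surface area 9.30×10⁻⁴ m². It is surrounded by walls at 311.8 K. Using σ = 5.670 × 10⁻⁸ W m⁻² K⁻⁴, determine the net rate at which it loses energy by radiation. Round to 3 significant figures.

Area A = 9.30×10⁻⁴ m².
Net radiated power P_net = εσA(T⁴ − T₀⁴) = 0.519×5.670×10⁻⁸×9.30×10⁻⁴×(630.3⁴ − 311.8⁴).
T⁴ − T₀⁴ = 1.57830×10¹¹ − 9.45158×10⁹ = 1.48378×10¹¹ K⁴, so P_net = 4.06 W.

Net loss ≈ 4.06 W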